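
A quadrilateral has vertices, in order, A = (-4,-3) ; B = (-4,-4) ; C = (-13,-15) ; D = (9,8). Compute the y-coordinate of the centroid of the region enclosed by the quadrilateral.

Apply the surveyor's formula. First the cross-terms c_i = x_i·y_{i+1} − x_{i+1}·y_i:
  4, 8, 31, 5  ⇒  2A = 48, A = 24.
Then Σ (y_i + y_{i+1})·c_i = -372, so ȳ = -372 / (6·24) = -31/12.

-31/12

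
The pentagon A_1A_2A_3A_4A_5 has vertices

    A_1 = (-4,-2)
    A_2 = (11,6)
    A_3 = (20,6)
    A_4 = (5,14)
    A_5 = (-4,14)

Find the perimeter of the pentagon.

68

|A_1A_2| = √((15)² + (8)²) = √289 = 17
|A_2A_3| = √((9)² + (0)²) = √81 = 9
|A_3A_4| = √((-15)² + (8)²) = √289 = 17
|A_4A_5| = √((-9)² + (0)²) = √81 = 9
|A_5A_1| = √((0)² + (-16)²) = √256 = 16
Perimeter = 17 + 9 + 17 + 9 + 16 = 68.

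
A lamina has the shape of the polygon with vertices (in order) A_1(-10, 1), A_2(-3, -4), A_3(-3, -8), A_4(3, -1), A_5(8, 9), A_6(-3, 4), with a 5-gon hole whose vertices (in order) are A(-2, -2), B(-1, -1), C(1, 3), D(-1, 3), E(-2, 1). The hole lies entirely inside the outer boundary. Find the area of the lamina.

99

Outer boundary:
Σ = (43) + (12) + (27) + (35) + (59) + (37) = 213
Area = |Σ|/2 = 106.5.
Hole:
Apply the shoelace formula: 2A = Σ (x_i·y_{i+1} − x_{i+1}·y_i), indices taken mod 5.
Σ = (0) + (-2) + (6) + (5) + (6) = 15
Area = |Σ|/2 = 7.5.
Net area = 106.5 − 7.5 = 99.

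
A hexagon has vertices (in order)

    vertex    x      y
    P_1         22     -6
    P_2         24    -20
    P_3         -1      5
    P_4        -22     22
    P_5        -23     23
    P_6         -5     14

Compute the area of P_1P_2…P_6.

296.5

Apply the surveyor's formula: 2A = Σ (x_i·y_{i+1} − x_{i+1}·y_i), indices taken mod 6.
Cross-terms: -296, 100, 88, 0, -207, -278  ⇒  Σ = -593
Area = |Σ|/2 = 296.5.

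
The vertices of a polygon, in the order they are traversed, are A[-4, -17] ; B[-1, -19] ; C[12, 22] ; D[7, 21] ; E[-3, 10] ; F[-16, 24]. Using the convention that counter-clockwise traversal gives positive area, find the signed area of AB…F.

Σ = (59) + (206) + (98) + (133) + (88) + (368) = 952
Signed area = Σ/2 = 476 (positive ⇒ counter-clockwise traversal).

476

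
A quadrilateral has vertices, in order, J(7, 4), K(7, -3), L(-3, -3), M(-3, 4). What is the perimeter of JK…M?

|JK| = √((0)² + (-7)²) = √49 = 7
|KL| = √((-10)² + (0)²) = √100 = 10
|LM| = √((0)² + (7)²) = √49 = 7
|MJ| = √((10)² + (0)²) = √100 = 10
Perimeter = 7 + 10 + 7 + 10 = 34.

34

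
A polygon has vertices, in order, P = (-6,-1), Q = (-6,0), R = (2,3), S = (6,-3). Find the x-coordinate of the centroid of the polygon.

2/9

Apply the shoelace formula. First the cross-terms c_i = x_i·y_{i+1} − x_{i+1}·y_i:
  -6, -18, -24, -24  ⇒  2A = -72, A = -36.
Then Σ (x_i + x_{i+1})·c_i = -48, so x̄ = -48 / (6·(-36)) = 2/9.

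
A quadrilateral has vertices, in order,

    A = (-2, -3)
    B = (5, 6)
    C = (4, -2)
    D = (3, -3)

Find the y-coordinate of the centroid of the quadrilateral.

Apply the shoelace formula. First the cross-terms c_i = x_i·y_{i+1} − x_{i+1}·y_i:
  3, -34, -6, -15  ⇒  2A = -52, A = -26.
Then Σ (y_i + y_{i+1})·c_i = -7, so ȳ = -7 / (6·(-26)) = 7/156.

7/156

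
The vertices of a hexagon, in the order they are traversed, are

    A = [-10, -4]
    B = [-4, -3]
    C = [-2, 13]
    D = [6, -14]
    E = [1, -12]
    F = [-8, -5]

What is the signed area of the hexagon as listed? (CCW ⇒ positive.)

A→B: (-10)(-3) − (-4)(-4) = 14
B→C: (-4)(13) − (-2)(-3) = -58
C→D: (-2)(-14) − (6)(13) = -50
D→E: (6)(-12) − (1)(-14) = -58
E→F: (1)(-5) − (-8)(-12) = -101
F→A: (-8)(-4) − (-10)(-5) = -18
Σ = -271
Signed area = Σ/2 = -135.5 (negative ⇒ clockwise traversal).

-135.5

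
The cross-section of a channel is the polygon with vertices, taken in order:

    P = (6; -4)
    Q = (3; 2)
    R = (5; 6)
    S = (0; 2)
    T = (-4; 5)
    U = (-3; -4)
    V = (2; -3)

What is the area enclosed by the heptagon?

Cross-terms: 24, 8, 10, 8, 31, 17, 10  ⇒  Σ = 108
Area = |Σ|/2 = 54.

54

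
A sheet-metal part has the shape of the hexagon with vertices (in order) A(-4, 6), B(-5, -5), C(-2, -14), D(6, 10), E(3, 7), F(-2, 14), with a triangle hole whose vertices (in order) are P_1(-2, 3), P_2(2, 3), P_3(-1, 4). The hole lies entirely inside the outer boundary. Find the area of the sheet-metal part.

Outer boundary:
Apply the shoelace formula: 2A = Σ (x_i·y_{i+1} − x_{i+1}·y_i), indices taken mod 6.
Σ = (50) + (60) + (64) + (12) + (56) + (44) = 286
Area = |Σ|/2 = 143.
Hole:
Σ = (-12) + (11) + (5) = 4
Area = |Σ|/2 = 2.
Net area = 143 − 2 = 141.

141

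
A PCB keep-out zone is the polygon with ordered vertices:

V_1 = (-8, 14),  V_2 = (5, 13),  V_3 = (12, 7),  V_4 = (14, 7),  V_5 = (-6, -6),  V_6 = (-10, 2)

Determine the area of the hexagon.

Σ = (-174) + (-121) + (-14) + (-42) + (-72) + (-124) = -547
Area = |Σ|/2 = 273.5.

273.5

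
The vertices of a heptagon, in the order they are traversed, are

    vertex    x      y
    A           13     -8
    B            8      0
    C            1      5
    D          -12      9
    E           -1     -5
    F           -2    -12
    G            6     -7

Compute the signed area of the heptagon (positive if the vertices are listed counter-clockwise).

186.5

Apply the shoelace (surveyor's) formula: 2A = Σ (x_i·y_{i+1} − x_{i+1}·y_i), indices taken mod 7.
Σ = (64) + (40) + (69) + (69) + (2) + (86) + (43) = 373
Signed area = Σ/2 = 186.5 (positive ⇒ counter-clockwise traversal).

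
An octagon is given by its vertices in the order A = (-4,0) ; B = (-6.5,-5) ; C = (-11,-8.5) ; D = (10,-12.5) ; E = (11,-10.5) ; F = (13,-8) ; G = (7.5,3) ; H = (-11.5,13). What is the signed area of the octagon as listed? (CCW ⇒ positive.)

Apply the surveyor's formula: 2A = Σ (x_i·y_{i+1} − x_{i+1}·y_i), indices taken mod 8.
Cross-terms: 20, 0.25, 222.5, 32.5, 48.5, 99, 132, 52  ⇒  Σ = 606.75
Signed area = Σ/2 = 303.375 (positive ⇒ counter-clockwise traversal).

303.375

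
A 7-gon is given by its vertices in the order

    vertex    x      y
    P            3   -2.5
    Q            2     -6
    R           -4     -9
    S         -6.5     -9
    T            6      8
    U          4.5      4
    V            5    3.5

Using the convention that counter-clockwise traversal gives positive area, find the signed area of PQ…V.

-57.375

Apply the shoelace formula: 2A = Σ (x_i·y_{i+1} − x_{i+1}·y_i), indices taken mod 7.
Σ = (-13) + (-42) + (-22.5) + (2) + (-12) + (-4.25) + (-23) = -114.75
Signed area = Σ/2 = -57.375 (negative ⇒ clockwise traversal).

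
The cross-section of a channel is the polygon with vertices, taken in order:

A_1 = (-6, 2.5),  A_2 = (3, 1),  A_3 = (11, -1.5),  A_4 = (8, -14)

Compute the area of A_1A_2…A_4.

117.5

Apply the shoelace (surveyor's) formula: 2A = Σ (x_i·y_{i+1} − x_{i+1}·y_i), indices taken mod 4.
Σ = (-13.5) + (-15.5) + (-142) + (-64) = -235
Area = |Σ|/2 = 117.5.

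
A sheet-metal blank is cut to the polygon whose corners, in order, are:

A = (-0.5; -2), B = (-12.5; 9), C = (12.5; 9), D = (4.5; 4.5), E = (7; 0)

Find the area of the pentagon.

Σ = (-29.5) + (-225) + (15.75) + (-31.5) + (-14) = -284.25
Area = |Σ|/2 = 142.125.

142.125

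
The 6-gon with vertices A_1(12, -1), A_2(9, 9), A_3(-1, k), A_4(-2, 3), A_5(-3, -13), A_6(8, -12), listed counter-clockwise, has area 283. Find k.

12

Write out the shoelace sum; only the two edges meeting at A_3 involve k:
2·Area = [(9·k − (-1)·9) + ((-1)·3 − (-2)·k)] + 428
       = 11·k + 434 = 566
⇒ k = 12.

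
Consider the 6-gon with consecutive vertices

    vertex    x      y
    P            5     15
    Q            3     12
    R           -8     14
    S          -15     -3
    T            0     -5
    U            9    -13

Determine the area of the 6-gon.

353.5

Apply the shoelace (surveyor's) formula: 2A = Σ (x_i·y_{i+1} − x_{i+1}·y_i), indices taken mod 6.
Σ = (15) + (138) + (234) + (75) + (45) + (200) = 707
Area = |Σ|/2 = 353.5.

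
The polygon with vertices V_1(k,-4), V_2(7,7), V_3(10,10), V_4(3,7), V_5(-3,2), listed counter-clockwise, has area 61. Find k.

3

Write out the shoelace sum; only the two edges meeting at V_1 involve k:
2·Area = [((-3)·(-4) − k·2) + (k·7 − 7·(-4))] + 67
       = 5·k + 107 = 122
⇒ k = 3.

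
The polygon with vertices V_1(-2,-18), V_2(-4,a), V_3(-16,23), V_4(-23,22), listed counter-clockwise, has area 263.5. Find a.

4

The doubled signed area Σ (x_i y_{i+1} − x_{i+1} y_i) is linear in a.
With a=0 it equals 471; the coefficient of a is 14 (from the two edges through V_2).
So 14·a + 471 = 2·263.5 = 527 ⇒ a = 4.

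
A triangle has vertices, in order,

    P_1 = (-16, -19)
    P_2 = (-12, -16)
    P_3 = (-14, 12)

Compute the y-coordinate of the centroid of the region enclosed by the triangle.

-23/3

Apply the surveyor's formula. First the cross-terms c_i = x_i·y_{i+1} − x_{i+1}·y_i:
  28, -368, 458  ⇒  2A = 118, A = 59.
Then Σ (y_i + y_{i+1})·c_i = -2714, so ȳ = -2714 / (6·59) = -23/3.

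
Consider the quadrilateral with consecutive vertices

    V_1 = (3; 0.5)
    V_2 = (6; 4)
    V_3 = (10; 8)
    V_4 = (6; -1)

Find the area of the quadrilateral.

17.5

Σ = (9) + (8) + (-58) + (6) = -35
Area = |Σ|/2 = 17.5.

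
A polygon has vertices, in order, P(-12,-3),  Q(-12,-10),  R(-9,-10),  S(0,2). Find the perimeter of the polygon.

|PQ| = √((0)² + (-7)²) = √49 = 7
|QR| = √((3)² + (0)²) = √9 = 3
|RS| = √((9)² + (12)²) = √225 = 15
|SP| = √((-12)² + (-5)²) = √169 = 13
Perimeter = 7 + 3 + 15 + 13 = 38.

38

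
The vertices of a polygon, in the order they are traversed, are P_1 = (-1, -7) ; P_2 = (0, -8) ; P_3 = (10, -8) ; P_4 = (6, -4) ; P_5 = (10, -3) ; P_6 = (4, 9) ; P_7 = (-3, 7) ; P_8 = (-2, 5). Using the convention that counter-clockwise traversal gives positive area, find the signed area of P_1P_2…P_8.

146.5

Apply the shoelace (surveyor's) formula: 2A = Σ (x_i·y_{i+1} − x_{i+1}·y_i), indices taken mod 8.
Σ = (8) + (80) + (8) + (22) + (102) + (55) + (-1) + (19) = 293
Signed area = Σ/2 = 146.5 (positive ⇒ counter-clockwise traversal).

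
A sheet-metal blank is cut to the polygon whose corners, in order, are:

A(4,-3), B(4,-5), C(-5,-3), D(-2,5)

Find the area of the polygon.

Apply Gauss's area formula: 2A = Σ (x_i·y_{i+1} − x_{i+1}·y_i), indices taken mod 4.
Cross-terms: -8, -37, -31, -14  ⇒  Σ = -90
Area = |Σ|/2 = 45.

45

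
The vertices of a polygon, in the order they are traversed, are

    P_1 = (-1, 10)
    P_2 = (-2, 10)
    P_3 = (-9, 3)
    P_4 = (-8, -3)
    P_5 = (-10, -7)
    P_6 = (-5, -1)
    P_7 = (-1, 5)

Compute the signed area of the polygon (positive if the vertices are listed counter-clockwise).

Apply the surveyor's formula: 2A = Σ (x_i·y_{i+1} − x_{i+1}·y_i), indices taken mod 7.
Cross-terms: 10, 84, 51, 26, -25, -26, -5  ⇒  Σ = 115
Signed area = Σ/2 = 57.5 (positive ⇒ counter-clockwise traversal).

57.5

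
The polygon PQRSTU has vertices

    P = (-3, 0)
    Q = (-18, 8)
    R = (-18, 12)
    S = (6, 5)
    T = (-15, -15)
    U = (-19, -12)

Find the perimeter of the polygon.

100

|PQ| = √((-15)² + (8)²) = √289 = 17
|QR| = √((0)² + (4)²) = √16 = 4
|RS| = √((24)² + (-7)²) = √625 = 25
|ST| = √((-21)² + (-20)²) = √841 = 29
|TU| = √((-4)² + (3)²) = √25 = 5
|UP| = √((16)² + (12)²) = √400 = 20
Perimeter = 17 + 4 + 25 + 29 + 5 + 20 = 100.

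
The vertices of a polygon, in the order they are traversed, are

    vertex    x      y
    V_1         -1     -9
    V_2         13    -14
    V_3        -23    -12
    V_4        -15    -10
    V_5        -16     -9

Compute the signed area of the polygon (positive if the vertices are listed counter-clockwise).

Apply the surveyor's formula: 2A = Σ (x_i·y_{i+1} − x_{i+1}·y_i), indices taken mod 5.
Σ = (131) + (-478) + (50) + (-25) + (135) = -187
Signed area = Σ/2 = -93.5 (negative ⇒ clockwise traversal).

-93.5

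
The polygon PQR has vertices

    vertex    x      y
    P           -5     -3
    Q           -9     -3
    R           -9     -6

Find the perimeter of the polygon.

|PQ| = √((-4)² + (0)²) = √16 = 4
|QR| = √((0)² + (-3)²) = √9 = 3
|RP| = √((4)² + (3)²) = √25 = 5
Perimeter = 4 + 3 + 5 = 12.

12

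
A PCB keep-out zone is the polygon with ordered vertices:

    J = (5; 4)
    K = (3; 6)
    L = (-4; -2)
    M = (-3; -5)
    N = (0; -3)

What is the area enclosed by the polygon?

Apply Gauss's area formula: 2A = Σ (x_i·y_{i+1} − x_{i+1}·y_i), indices taken mod 5.
Σ = (18) + (18) + (14) + (9) + (15) = 74
Area = |Σ|/2 = 37.

37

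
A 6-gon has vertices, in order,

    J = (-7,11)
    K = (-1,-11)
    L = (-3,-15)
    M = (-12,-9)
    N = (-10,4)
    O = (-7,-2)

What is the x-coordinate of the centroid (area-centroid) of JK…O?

-573/88

Apply Gauss's area formula. First the cross-terms c_i = x_i·y_{i+1} − x_{i+1}·y_i:
  88, -18, -153, -138, 48, -91  ⇒  2A = -264, A = -132.
Then Σ (x_i + x_{i+1})·c_i = 5157, so x̄ = 5157 / (6·(-132)) = -573/88.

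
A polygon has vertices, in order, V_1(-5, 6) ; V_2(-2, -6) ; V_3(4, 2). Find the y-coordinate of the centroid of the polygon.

2/3

Apply the shoelace formula. First the cross-terms c_i = x_i·y_{i+1} − x_{i+1}·y_i:
  42, 20, 34  ⇒  2A = 96, A = 48.
Then Σ (y_i + y_{i+1})·c_i = 192, so ȳ = 192 / (6·48) = 2/3.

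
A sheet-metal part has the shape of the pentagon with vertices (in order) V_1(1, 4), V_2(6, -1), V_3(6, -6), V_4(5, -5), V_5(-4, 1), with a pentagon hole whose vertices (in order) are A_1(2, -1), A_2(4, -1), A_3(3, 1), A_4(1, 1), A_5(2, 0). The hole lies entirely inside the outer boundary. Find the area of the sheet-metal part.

40

Outer boundary:
Apply the shoelace (surveyor's) formula: 2A = Σ (x_i·y_{i+1} − x_{i+1}·y_i), indices taken mod 5.
V_1→V_2: (1)(-1) − (6)(4) = -25
V_2→V_3: (6)(-6) − (6)(-1) = -30
V_3→V_4: (6)(-5) − (5)(-6) = 0
V_4→V_5: (5)(1) − (-4)(-5) = -15
V_5→V_1: (-4)(4) − (1)(1) = -17
Σ = -87
Area = |Σ|/2 = 43.5.
Hole:
Apply the surveyor's formula: 2A = Σ (x_i·y_{i+1} − x_{i+1}·y_i), indices taken mod 5.
A_1→A_2: (2)(-1) − (4)(-1) = 2
A_2→A_3: (4)(1) − (3)(-1) = 7
A_3→A_4: (3)(1) − (1)(1) = 2
A_4→A_5: (1)(0) − (2)(1) = -2
A_5→A_1: (2)(-1) − (2)(0) = -2
Σ = 7
Area = |Σ|/2 = 3.5.
Net area = 43.5 − 3.5 = 40.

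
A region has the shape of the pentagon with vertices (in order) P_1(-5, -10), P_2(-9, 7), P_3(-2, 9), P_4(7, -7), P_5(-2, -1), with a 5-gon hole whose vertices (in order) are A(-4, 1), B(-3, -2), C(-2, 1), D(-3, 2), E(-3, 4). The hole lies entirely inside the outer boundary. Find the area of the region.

Outer boundary:
Σ = (-125) + (-67) + (-49) + (-21) + (15) = -247
Area = |Σ|/2 = 123.5.
Hole:
Σ = (11) + (-7) + (-1) + (-6) + (13) = 10
Area = |Σ|/2 = 5.
Net area = 123.5 − 5 = 118.5.

118.5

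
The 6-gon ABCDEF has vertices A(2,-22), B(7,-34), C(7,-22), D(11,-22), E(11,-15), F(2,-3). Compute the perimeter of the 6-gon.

|AB| = √((5)² + (-12)²) = √169 = 13
|BC| = √((0)² + (12)²) = √144 = 12
|CD| = √((4)² + (0)²) = √16 = 4
|DE| = √((0)² + (7)²) = √49 = 7
|EF| = √((-9)² + (12)²) = √225 = 15
|FA| = √((0)² + (-19)²) = √361 = 19
Perimeter = 13 + 12 + 4 + 7 + 15 + 19 = 70.

70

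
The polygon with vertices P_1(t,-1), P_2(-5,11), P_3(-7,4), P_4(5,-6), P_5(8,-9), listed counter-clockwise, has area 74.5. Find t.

Write out the shoelace sum; only the two edges meeting at P_1 involve t:
2·Area = [(8·(-1) − t·(-9)) + (t·11 − (-5)·(-1))] + 82
       = 20·t + 69 = 149
⇒ t = 4.

4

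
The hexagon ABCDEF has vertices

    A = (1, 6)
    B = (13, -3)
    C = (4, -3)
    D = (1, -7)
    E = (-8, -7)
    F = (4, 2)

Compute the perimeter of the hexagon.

58

|AB| = √((12)² + (-9)²) = √225 = 15
|BC| = √((-9)² + (0)²) = √81 = 9
|CD| = √((-3)² + (-4)²) = √25 = 5
|DE| = √((-9)² + (0)²) = √81 = 9
|EF| = √((12)² + (9)²) = √225 = 15
|FA| = √((-3)² + (4)²) = √25 = 5
Perimeter = 15 + 9 + 5 + 9 + 15 + 5 = 58.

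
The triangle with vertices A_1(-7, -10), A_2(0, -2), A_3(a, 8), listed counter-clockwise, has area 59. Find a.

Write out the shoelace sum; only the two edges meeting at A_3 involve a:
2·Area = [(0·8 − a·(-2)) + (a·(-10) − (-7)·8)] + 14
       = -8·a + 70 = 118
⇒ a = -6.

-6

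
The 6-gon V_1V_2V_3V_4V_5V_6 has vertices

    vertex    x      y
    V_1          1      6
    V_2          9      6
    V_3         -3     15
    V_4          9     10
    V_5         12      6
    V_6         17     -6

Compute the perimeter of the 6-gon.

|V_1V_2| = √((8)² + (0)²) = √64 = 8
|V_2V_3| = √((-12)² + (9)²) = √225 = 15
|V_3V_4| = √((12)² + (-5)²) = √169 = 13
|V_4V_5| = √((3)² + (-4)²) = √25 = 5
|V_5V_6| = √((5)² + (-12)²) = √169 = 13
|V_6V_1| = √((-16)² + (12)²) = √400 = 20
Perimeter = 8 + 15 + 13 + 5 + 13 + 20 = 74.

74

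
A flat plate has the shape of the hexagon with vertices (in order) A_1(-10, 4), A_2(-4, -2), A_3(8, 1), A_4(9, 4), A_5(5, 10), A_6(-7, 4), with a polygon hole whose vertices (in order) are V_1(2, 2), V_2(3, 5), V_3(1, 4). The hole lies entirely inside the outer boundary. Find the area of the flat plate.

Outer boundary:
Apply the shoelace (surveyor's) formula: 2A = Σ (x_i·y_{i+1} − x_{i+1}·y_i), indices taken mod 6.
Σ = (36) + (12) + (23) + (70) + (90) + (12) = 243
Area = |Σ|/2 = 121.5.
Hole:
V_1→V_2: (2)(5) − (3)(2) = 4
V_2→V_3: (3)(4) − (1)(5) = 7
V_3→V_1: (1)(2) − (2)(4) = -6
Σ = 5
Area = |Σ|/2 = 2.5.
Net area = 121.5 − 2.5 = 119.

119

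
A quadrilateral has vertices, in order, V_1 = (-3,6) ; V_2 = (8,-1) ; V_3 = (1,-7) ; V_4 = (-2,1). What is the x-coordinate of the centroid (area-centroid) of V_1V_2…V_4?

331/183

Apply the shoelace (surveyor's) formula. First the cross-terms c_i = x_i·y_{i+1} − x_{i+1}·y_i:
  -45, -55, -13, -9  ⇒  2A = -122, A = -61.
Then Σ (x_i + x_{i+1})·c_i = -662, so x̄ = -662 / (6·(-61)) = 331/183.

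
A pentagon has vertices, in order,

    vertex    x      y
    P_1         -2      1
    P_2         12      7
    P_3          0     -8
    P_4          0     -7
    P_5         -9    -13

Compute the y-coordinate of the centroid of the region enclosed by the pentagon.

-392/165

Apply the shoelace formula. First the cross-terms c_i = x_i·y_{i+1} − x_{i+1}·y_i:
  -26, -96, 0, -63, -35  ⇒  2A = -220, A = -110.
Then Σ (y_i + y_{i+1})·c_i = 1568, so ȳ = 1568 / (6·(-110)) = -392/165.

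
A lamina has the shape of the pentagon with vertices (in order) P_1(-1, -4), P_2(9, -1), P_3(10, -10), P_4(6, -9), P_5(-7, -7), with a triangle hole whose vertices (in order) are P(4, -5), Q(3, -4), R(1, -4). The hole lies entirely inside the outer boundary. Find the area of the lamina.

Outer boundary:
Apply Gauss's area formula: 2A = Σ (x_i·y_{i+1} − x_{i+1}·y_i), indices taken mod 5.
Σ = (37) + (-80) + (-30) + (-105) + (21) = -157
Area = |Σ|/2 = 78.5.
Hole:
Σ = (-1) + (-8) + (11) = 2
Area = |Σ|/2 = 1.
Net area = 78.5 − 1 = 77.5.

77.5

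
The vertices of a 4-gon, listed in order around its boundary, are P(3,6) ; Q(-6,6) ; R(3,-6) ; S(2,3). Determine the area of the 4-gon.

48

Apply the shoelace formula: 2A = Σ (x_i·y_{i+1} − x_{i+1}·y_i), indices taken mod 4.
Cross-terms: 54, 18, 21, 3  ⇒  Σ = 96
Area = |Σ|/2 = 48.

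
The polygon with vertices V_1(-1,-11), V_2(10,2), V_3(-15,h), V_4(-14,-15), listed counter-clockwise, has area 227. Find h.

-2

Write out the shoelace sum; only the two edges meeting at V_3 involve h:
2·Area = [(10·h − (-15)·2) + ((-15)·(-15) − (-14)·h)] + 247
       = 24·h + 502 = 454
⇒ h = -2.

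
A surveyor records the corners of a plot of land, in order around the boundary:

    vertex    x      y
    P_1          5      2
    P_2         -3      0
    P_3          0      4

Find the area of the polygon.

13

Σ = (6) + (-12) + (-20) = -26
Area = |Σ|/2 = 13.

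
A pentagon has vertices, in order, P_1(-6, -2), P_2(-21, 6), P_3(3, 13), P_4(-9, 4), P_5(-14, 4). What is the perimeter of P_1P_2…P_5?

|P_1P_2| = √((-15)² + (8)²) = √289 = 17
|P_2P_3| = √((24)² + (7)²) = √625 = 25
|P_3P_4| = √((-12)² + (-9)²) = √225 = 15
|P_4P_5| = √((-5)² + (0)²) = √25 = 5
|P_5P_1| = √((8)² + (-6)²) = √100 = 10
Perimeter = 17 + 25 + 15 + 5 + 10 = 72.

72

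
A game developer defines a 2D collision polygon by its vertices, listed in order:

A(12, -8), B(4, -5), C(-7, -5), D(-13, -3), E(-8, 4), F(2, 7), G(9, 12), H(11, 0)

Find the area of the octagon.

Apply the surveyor's formula: 2A = Σ (x_i·y_{i+1} − x_{i+1}·y_i), indices taken mod 8.
A→B: (12)(-5) − (4)(-8) = -28
B→C: (4)(-5) − (-7)(-5) = -55
C→D: (-7)(-3) − (-13)(-5) = -44
D→E: (-13)(4) − (-8)(-3) = -76
E→F: (-8)(7) − (2)(4) = -64
F→G: (2)(12) − (9)(7) = -39
G→H: (9)(0) − (11)(12) = -132
H→A: (11)(-8) − (12)(0) = -88
Σ = -526
Area = |Σ|/2 = 263.

263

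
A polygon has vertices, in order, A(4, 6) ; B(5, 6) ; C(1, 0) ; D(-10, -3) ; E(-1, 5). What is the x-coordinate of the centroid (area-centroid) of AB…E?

-221/141

Apply Gauss's area formula. First the cross-terms c_i = x_i·y_{i+1} − x_{i+1}·y_i:
  -6, -6, -3, -53, -26  ⇒  2A = -94, A = -47.
Then Σ (x_i + x_{i+1})·c_i = 442, so x̄ = 442 / (6·(-47)) = -221/141.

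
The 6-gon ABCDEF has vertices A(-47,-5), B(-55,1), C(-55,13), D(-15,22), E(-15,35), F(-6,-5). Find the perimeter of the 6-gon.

|AB| = √((-8)² + (6)²) = √100 = 10
|BC| = √((0)² + (12)²) = √144 = 12
|CD| = √((40)² + (9)²) = √1681 = 41
|DE| = √((0)² + (13)²) = √169 = 13
|EF| = √((9)² + (-40)²) = √1681 = 41
|FA| = √((-41)² + (0)²) = √1681 = 41
Perimeter = 10 + 12 + 41 + 13 + 41 + 41 = 158.

158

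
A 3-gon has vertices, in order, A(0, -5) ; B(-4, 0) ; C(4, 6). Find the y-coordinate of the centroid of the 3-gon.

1/3

Apply the shoelace formula. First the cross-terms c_i = x_i·y_{i+1} − x_{i+1}·y_i:
  -20, -24, -20  ⇒  2A = -64, A = -32.
Then Σ (y_i + y_{i+1})·c_i = -64, so ȳ = -64 / (6·(-32)) = 1/3.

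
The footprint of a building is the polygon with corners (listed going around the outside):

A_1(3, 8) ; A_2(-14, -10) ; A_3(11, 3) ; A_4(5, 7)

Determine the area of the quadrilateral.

Apply Gauss's area formula: 2A = Σ (x_i·y_{i+1} − x_{i+1}·y_i), indices taken mod 4.
Cross-terms: 82, 68, 62, 19  ⇒  Σ = 231
Area = |Σ|/2 = 115.5.

115.5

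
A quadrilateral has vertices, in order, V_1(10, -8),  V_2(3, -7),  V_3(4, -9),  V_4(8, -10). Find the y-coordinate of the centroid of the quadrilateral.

-194/23

Apply the surveyor's formula. First the cross-terms c_i = x_i·y_{i+1} − x_{i+1}·y_i:
  -46, 1, 32, 36  ⇒  2A = 23, A = 11.5.
Then Σ (y_i + y_{i+1})·c_i = -582, so ȳ = -582 / (6·11.5) = -194/23.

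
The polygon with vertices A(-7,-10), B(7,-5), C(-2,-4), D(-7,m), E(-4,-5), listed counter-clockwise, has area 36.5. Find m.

-3

The doubled signed area Σ (x_i y_{i+1} − x_{i+1} y_i) is linear in m.
With m=0 it equals 79; the coefficient of m is 2 (from the two edges through D).
So 2·m + 79 = 2·36.5 = 73 ⇒ m = -3.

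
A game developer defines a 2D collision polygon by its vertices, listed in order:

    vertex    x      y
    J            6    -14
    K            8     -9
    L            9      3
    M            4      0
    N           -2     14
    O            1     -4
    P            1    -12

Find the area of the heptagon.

Apply the shoelace formula: 2A = Σ (x_i·y_{i+1} − x_{i+1}·y_i), indices taken mod 7.
Cross-terms: 58, 105, -12, 56, -6, -8, 58  ⇒  Σ = 251
Area = |Σ|/2 = 125.5.

125.5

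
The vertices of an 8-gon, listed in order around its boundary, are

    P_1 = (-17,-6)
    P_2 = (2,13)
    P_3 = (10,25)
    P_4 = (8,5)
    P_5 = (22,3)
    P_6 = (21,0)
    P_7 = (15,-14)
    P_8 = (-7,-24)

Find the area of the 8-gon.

853

Σ = (-209) + (-80) + (-150) + (-86) + (-63) + (-294) + (-458) + (-366) = -1706
Area = |Σ|/2 = 853.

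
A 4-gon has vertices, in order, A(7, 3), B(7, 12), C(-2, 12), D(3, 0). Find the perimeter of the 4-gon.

|AB| = √((0)² + (9)²) = √81 = 9
|BC| = √((-9)² + (0)²) = √81 = 9
|CD| = √((5)² + (-12)²) = √169 = 13
|DA| = √((4)² + (3)²) = √25 = 5
Perimeter = 9 + 9 + 13 + 5 = 36.

36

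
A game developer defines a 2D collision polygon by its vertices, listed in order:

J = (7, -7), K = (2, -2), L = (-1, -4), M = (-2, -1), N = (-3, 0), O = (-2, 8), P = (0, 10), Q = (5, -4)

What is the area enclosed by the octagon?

Apply Gauss's area formula: 2A = Σ (x_i·y_{i+1} − x_{i+1}·y_i), indices taken mod 8.
Σ = (0) + (-10) + (-7) + (-3) + (-24) + (-20) + (-50) + (-7) = -121
Area = |Σ|/2 = 60.5.

60.5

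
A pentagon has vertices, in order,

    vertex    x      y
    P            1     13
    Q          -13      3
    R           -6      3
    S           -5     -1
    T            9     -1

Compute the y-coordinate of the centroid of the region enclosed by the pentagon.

Apply the surveyor's formula. First the cross-terms c_i = x_i·y_{i+1} − x_{i+1}·y_i:
  172, -21, 21, 14, 118  ⇒  2A = 304, A = 152.
Then Σ (y_i + y_{i+1})·c_i = 4056, so ȳ = 4056 / (6·152) = 169/38.

169/38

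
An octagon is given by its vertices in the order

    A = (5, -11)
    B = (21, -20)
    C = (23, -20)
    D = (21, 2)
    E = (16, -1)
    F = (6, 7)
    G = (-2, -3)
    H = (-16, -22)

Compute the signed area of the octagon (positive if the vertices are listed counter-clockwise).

Apply the shoelace (surveyor's) formula: 2A = Σ (x_i·y_{i+1} − x_{i+1}·y_i), indices taken mod 8.
Σ = (131) + (40) + (466) + (-53) + (118) + (-4) + (-4) + (286) = 980
Signed area = Σ/2 = 490 (positive ⇒ counter-clockwise traversal).

490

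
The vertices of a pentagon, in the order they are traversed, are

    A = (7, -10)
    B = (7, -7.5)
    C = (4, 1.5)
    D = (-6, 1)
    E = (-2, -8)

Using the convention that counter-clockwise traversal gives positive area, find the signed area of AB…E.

98.5

A→B: (7)(-7.5) − (7)(-10) = 17.5
B→C: (7)(1.5) − (4)(-7.5) = 40.5
C→D: (4)(1) − (-6)(1.5) = 13
D→E: (-6)(-8) − (-2)(1) = 50
E→A: (-2)(-10) − (7)(-8) = 76
Σ = 197
Signed area = Σ/2 = 98.5 (positive ⇒ counter-clockwise traversal).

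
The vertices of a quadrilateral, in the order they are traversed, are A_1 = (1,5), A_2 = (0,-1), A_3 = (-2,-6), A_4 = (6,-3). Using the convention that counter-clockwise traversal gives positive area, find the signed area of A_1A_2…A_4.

A_1→A_2: (1)(-1) − (0)(5) = -1
A_2→A_3: (0)(-6) − (-2)(-1) = -2
A_3→A_4: (-2)(-3) − (6)(-6) = 42
A_4→A_1: (6)(5) − (1)(-3) = 33
Σ = 72
Signed area = Σ/2 = 36 (positive ⇒ counter-clockwise traversal).

36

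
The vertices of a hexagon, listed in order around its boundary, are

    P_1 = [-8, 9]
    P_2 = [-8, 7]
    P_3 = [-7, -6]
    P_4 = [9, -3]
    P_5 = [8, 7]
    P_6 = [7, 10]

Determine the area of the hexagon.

224.5

Apply the surveyor's formula: 2A = Σ (x_i·y_{i+1} − x_{i+1}·y_i), indices taken mod 6.
Σ = (16) + (97) + (75) + (87) + (31) + (143) = 449
Area = |Σ|/2 = 224.5.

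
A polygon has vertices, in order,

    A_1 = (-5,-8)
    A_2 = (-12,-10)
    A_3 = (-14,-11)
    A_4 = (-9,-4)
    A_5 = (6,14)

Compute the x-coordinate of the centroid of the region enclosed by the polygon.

-769/177

Apply the shoelace formula. First the cross-terms c_i = x_i·y_{i+1} − x_{i+1}·y_i:
  -46, -8, -43, -102, 22  ⇒  2A = -177, A = -88.5.
Then Σ (x_i + x_{i+1})·c_i = 2307, so x̄ = 2307 / (6·(-88.5)) = -769/177.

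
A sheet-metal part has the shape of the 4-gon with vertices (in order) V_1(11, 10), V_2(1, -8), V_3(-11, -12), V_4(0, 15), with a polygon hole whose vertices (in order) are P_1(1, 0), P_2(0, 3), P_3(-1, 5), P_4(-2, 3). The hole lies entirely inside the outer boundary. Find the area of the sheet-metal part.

Outer boundary:
Σ = (-98) + (-100) + (-165) + (-165) = -528
Area = |Σ|/2 = 264.
Hole:
Apply the shoelace (surveyor's) formula: 2A = Σ (x_i·y_{i+1} − x_{i+1}·y_i), indices taken mod 4.
Cross-terms: 3, 3, 7, -3  ⇒  Σ = 10
Area = |Σ|/2 = 5.
Net area = 264 − 5 = 259.

259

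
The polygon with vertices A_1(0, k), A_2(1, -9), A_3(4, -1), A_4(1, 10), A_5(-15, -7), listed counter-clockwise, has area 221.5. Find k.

-14

Write out the shoelace sum; only the two edges meeting at A_1 involve k:
2·Area = [((-15)·k − 0·(-7)) + (0·(-9) − 1·k)] + 219
       = -16·k + 219 = 443
⇒ k = -14.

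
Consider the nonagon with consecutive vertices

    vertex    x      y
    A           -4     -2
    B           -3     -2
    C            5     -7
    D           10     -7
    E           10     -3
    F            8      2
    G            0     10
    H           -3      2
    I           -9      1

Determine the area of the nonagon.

149.5

Apply the surveyor's formula: 2A = Σ (x_i·y_{i+1} − x_{i+1}·y_i), indices taken mod 9.
A→B: (-4)(-2) − (-3)(-2) = 2
B→C: (-3)(-7) − (5)(-2) = 31
C→D: (5)(-7) − (10)(-7) = 35
D→E: (10)(-3) − (10)(-7) = 40
E→F: (10)(2) − (8)(-3) = 44
F→G: (8)(10) − (0)(2) = 80
G→H: (0)(2) − (-3)(10) = 30
H→I: (-3)(1) − (-9)(2) = 15
I→A: (-9)(-2) − (-4)(1) = 22
Σ = 299
Area = |Σ|/2 = 149.5.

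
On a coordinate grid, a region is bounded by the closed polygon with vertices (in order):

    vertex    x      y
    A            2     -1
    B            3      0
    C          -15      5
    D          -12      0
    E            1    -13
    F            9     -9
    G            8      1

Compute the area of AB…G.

206.5

Apply the surveyor's formula: 2A = Σ (x_i·y_{i+1} − x_{i+1}·y_i), indices taken mod 7.
Σ = (3) + (15) + (60) + (156) + (108) + (81) + (-10) = 413
Area = |Σ|/2 = 206.5.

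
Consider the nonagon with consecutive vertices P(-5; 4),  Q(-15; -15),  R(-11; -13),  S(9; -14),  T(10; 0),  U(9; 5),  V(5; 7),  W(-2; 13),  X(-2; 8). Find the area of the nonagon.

Apply Gauss's area formula: 2A = Σ (x_i·y_{i+1} − x_{i+1}·y_i), indices taken mod 9.
P→Q: (-5)(-15) − (-15)(4) = 135
Q→R: (-15)(-13) − (-11)(-15) = 30
R→S: (-11)(-14) − (9)(-13) = 271
S→T: (9)(0) − (10)(-14) = 140
T→U: (10)(5) − (9)(0) = 50
U→V: (9)(7) − (5)(5) = 38
V→W: (5)(13) − (-2)(7) = 79
W→X: (-2)(8) − (-2)(13) = 10
X→P: (-2)(4) − (-5)(8) = 32
Σ = 785
Area = |Σ|/2 = 392.5.

392.5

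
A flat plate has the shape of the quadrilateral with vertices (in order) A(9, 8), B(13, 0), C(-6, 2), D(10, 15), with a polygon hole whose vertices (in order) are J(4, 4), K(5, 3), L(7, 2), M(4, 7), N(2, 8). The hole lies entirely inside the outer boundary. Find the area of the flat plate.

Outer boundary:
A→B: (9)(0) − (13)(8) = -104
B→C: (13)(2) − (-6)(0) = 26
C→D: (-6)(15) − (10)(2) = -110
D→A: (10)(8) − (9)(15) = -55
Σ = -243
Area = |Σ|/2 = 121.5.
Hole:
Apply the shoelace formula: 2A = Σ (x_i·y_{i+1} − x_{i+1}·y_i), indices taken mod 5.
Σ = (-8) + (-11) + (41) + (18) + (-24) = 16
Area = |Σ|/2 = 8.
Net area = 121.5 − 8 = 113.5.

113.5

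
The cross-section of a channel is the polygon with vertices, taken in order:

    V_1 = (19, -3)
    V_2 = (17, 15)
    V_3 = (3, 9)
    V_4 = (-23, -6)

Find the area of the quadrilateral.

408

Apply Gauss's area formula: 2A = Σ (x_i·y_{i+1} − x_{i+1}·y_i), indices taken mod 4.
Cross-terms: 336, 108, 189, 183  ⇒  Σ = 816
Area = |Σ|/2 = 408.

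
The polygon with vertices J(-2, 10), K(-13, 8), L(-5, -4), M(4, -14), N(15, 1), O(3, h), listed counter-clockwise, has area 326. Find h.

7

Write out the shoelace sum; only the two edges meeting at O involve h:
2·Area = [(15·h − 3·1) + (3·10 − (-2)·h)] + 506
       = 17·h + 533 = 652
⇒ h = 7.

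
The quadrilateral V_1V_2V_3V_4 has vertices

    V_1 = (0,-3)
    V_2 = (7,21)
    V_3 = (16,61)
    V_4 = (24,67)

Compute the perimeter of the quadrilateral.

|V_1V_2| = √((7)² + (24)²) = √625 = 25
|V_2V_3| = √((9)² + (40)²) = √1681 = 41
|V_3V_4| = √((8)² + (6)²) = √100 = 10
|V_4V_1| = √((-24)² + (-70)²) = √5476 = 74
Perimeter = 25 + 41 + 10 + 74 = 150.

150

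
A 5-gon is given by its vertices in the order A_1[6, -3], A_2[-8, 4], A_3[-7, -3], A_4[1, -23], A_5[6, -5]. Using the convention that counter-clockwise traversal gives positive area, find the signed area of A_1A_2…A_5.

A_1→A_2: (6)(4) − (-8)(-3) = 0
A_2→A_3: (-8)(-3) − (-7)(4) = 52
A_3→A_4: (-7)(-23) − (1)(-3) = 164
A_4→A_5: (1)(-5) − (6)(-23) = 133
A_5→A_1: (6)(-3) − (6)(-5) = 12
Σ = 361
Signed area = Σ/2 = 180.5 (positive ⇒ counter-clockwise traversal).

180.5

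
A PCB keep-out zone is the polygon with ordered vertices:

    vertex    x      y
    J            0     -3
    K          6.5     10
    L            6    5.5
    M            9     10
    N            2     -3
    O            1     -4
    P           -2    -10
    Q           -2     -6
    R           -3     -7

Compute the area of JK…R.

33.625

Apply Gauss's area formula: 2A = Σ (x_i·y_{i+1} − x_{i+1}·y_i), indices taken mod 9.
Σ = (19.5) + (-24.25) + (10.5) + (-47) + (-5) + (-18) + (-8) + (-4) + (9) = -67.25
Area = |Σ|/2 = 33.625.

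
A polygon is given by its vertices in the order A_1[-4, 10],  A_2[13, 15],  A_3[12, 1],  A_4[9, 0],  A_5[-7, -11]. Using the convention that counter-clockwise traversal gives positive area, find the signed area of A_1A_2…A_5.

-289.5

Σ = (-190) + (-167) + (-9) + (-99) + (-114) = -579
Signed area = Σ/2 = -289.5 (negative ⇒ clockwise traversal).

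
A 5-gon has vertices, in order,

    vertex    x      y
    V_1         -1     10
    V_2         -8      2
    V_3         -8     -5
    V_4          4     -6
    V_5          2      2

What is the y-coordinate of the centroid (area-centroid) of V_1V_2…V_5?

Apply the surveyor's formula. First the cross-terms c_i = x_i·y_{i+1} − x_{i+1}·y_i:
  78, 56, 68, 20, 22  ⇒  2A = 244, A = 122.
Then Σ (y_i + y_{i+1})·c_i = 204, so ȳ = 204 / (6·122) = 17/61.

17/61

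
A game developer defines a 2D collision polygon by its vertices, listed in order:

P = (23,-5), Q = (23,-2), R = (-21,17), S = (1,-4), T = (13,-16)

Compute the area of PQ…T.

412

Apply the shoelace (surveyor's) formula: 2A = Σ (x_i·y_{i+1} − x_{i+1}·y_i), indices taken mod 5.
Σ = (69) + (349) + (67) + (36) + (303) = 824
Area = |Σ|/2 = 412.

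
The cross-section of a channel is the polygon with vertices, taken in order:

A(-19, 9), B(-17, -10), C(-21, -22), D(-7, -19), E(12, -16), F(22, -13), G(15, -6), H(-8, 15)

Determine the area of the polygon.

Apply the shoelace formula: 2A = Σ (x_i·y_{i+1} − x_{i+1}·y_i), indices taken mod 8.
A→B: (-19)(-10) − (-17)(9) = 343
B→C: (-17)(-22) − (-21)(-10) = 164
C→D: (-21)(-19) − (-7)(-22) = 245
D→E: (-7)(-16) − (12)(-19) = 340
E→F: (12)(-13) − (22)(-16) = 196
F→G: (22)(-6) − (15)(-13) = 63
G→H: (15)(15) − (-8)(-6) = 177
H→A: (-8)(9) − (-19)(15) = 213
Σ = 1741
Area = |Σ|/2 = 870.5.

870.5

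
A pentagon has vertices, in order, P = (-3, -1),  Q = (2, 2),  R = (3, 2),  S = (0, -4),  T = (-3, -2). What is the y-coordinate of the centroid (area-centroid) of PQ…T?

-31/33

Apply Gauss's area formula. First the cross-terms c_i = x_i·y_{i+1} − x_{i+1}·y_i:
  -4, -2, -12, -12, -3  ⇒  2A = -33, A = -16.5.
Then Σ (y_i + y_{i+1})·c_i = 93, so ȳ = 93 / (6·(-16.5)) = -31/33.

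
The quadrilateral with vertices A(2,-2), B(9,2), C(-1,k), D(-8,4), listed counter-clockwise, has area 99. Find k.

10

The doubled signed area Σ (x_i y_{i+1} − x_{i+1} y_i) is linear in k.
With k=0 it equals 28; the coefficient of k is 17 (from the two edges through C).
So 17·k + 28 = 2·99 = 198 ⇒ k = 10.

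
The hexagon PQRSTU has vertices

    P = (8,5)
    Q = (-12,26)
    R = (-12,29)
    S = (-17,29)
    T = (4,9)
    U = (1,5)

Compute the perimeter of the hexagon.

|PQ| = √((-20)² + (21)²) = √841 = 29
|QR| = √((0)² + (3)²) = √9 = 3
|RS| = √((-5)² + (0)²) = √25 = 5
|ST| = √((21)² + (-20)²) = √841 = 29
|TU| = √((-3)² + (-4)²) = √25 = 5
|UP| = √((7)² + (0)²) = √49 = 7
Perimeter = 29 + 3 + 5 + 29 + 5 + 7 = 78.

78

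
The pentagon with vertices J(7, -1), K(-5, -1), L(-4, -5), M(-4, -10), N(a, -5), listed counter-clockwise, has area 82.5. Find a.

Write out the shoelace sum; only the two edges meeting at N involve a:
2·Area = [((-4)·(-5) − a·(-10)) + (a·(-1) − 7·(-5))] + 29
       = 9·a + 84 = 165
⇒ a = 9.

9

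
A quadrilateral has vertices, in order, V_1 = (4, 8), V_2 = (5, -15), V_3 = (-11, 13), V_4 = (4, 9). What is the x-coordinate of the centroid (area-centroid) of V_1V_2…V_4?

-145/213

Apply Gauss's area formula. First the cross-terms c_i = x_i·y_{i+1} − x_{i+1}·y_i:
  -100, -100, -151, -4  ⇒  2A = -355, A = -177.5.
Then Σ (x_i + x_{i+1})·c_i = 725, so x̄ = 725 / (6·(-177.5)) = -145/213.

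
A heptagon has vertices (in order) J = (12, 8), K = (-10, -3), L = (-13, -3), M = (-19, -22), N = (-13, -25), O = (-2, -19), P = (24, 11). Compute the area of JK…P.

Apply the surveyor's formula: 2A = Σ (x_i·y_{i+1} − x_{i+1}·y_i), indices taken mod 7.
Σ = (44) + (-9) + (229) + (189) + (197) + (434) + (60) = 1144
Area = |Σ|/2 = 572.

572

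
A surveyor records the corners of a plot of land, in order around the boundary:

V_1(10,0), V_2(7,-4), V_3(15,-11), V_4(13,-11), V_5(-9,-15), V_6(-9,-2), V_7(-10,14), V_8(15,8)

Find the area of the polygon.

503

Cross-terms: -40, -17, -22, -294, -117, -146, -290, -80  ⇒  Σ = -1006
Area = |Σ|/2 = 503.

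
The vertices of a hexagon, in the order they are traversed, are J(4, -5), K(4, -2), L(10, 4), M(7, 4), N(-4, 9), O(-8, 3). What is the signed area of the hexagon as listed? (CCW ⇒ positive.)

113.5

Apply Gauss's area formula: 2A = Σ (x_i·y_{i+1} − x_{i+1}·y_i), indices taken mod 6.
Cross-terms: 12, 36, 12, 79, 60, 28  ⇒  Σ = 227
Signed area = Σ/2 = 113.5 (positive ⇒ counter-clockwise traversal).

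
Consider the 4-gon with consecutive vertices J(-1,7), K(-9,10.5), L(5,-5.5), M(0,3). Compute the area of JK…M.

33.75

Apply Gauss's area formula: 2A = Σ (x_i·y_{i+1} − x_{i+1}·y_i), indices taken mod 4.
Σ = (52.5) + (-3) + (15) + (3) = 67.5
Area = |Σ|/2 = 33.75.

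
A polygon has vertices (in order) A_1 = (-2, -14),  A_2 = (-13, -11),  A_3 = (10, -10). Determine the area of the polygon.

40

Apply the shoelace (surveyor's) formula: 2A = Σ (x_i·y_{i+1} − x_{i+1}·y_i), indices taken mod 3.
Σ = (-160) + (240) + (-160) = -80
Area = |Σ|/2 = 40.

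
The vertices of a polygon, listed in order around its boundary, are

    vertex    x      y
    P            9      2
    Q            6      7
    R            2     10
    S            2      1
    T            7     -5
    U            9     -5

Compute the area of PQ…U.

67.5

Apply the shoelace (surveyor's) formula: 2A = Σ (x_i·y_{i+1} − x_{i+1}·y_i), indices taken mod 6.
P→Q: (9)(7) − (6)(2) = 51
Q→R: (6)(10) − (2)(7) = 46
R→S: (2)(1) − (2)(10) = -18
S→T: (2)(-5) − (7)(1) = -17
T→U: (7)(-5) − (9)(-5) = 10
U→P: (9)(2) − (9)(-5) = 63
Σ = 135
Area = |Σ|/2 = 67.5.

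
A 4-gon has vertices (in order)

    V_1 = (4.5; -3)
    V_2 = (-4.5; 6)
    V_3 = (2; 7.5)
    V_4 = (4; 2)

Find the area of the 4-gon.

Cross-terms: 13.5, -45.75, -26, -21  ⇒  Σ = -79.25
Area = |Σ|/2 = 39.625.

39.625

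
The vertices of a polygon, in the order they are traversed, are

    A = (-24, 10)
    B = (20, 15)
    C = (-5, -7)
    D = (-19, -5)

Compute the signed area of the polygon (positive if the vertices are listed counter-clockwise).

Apply the surveyor's formula: 2A = Σ (x_i·y_{i+1} − x_{i+1}·y_i), indices taken mod 4.
Σ = (-560) + (-65) + (-108) + (-310) = -1043
Signed area = Σ/2 = -521.5 (negative ⇒ clockwise traversal).

-521.5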